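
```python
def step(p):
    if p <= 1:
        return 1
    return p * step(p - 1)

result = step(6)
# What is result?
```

step(6) = 6 * 5 * 4 * 3 * 2 * 1 = 720

Answer: 720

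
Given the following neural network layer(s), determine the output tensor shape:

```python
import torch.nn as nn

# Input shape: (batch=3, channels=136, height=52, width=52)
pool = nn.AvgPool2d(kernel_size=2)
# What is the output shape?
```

Input: (3, 136, 52, 52) -> Output: (3, 136, 26, 26)

Answer: (3, 136, 26, 26)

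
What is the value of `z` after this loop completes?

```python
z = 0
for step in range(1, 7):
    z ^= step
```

XOR of 1 to 6
`z` takes the values: 0 → 1 → 3 → 0 → 4 → 1 → 7

Answer: 7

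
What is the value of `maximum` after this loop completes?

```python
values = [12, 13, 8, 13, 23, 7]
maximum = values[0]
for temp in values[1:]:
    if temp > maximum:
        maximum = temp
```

Maximum of [12, 13, 8, 13, 23, 7]
`maximum` takes the values: 12 → 13 → 23

Answer: 23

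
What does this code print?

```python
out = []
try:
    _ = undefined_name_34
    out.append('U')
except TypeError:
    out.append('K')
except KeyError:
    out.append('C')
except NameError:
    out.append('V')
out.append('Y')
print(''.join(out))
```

Execution trace: 'V' (except NameError) → 'Y' (after the try/except). Output: VY

Answer: VY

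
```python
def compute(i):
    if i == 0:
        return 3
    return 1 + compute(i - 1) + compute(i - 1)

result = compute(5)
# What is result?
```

compute(i) = 1 + 2·compute(i-1), compute(0)=3. Closed form: (3+1)·2^5 - 1 = 127.

Answer: 127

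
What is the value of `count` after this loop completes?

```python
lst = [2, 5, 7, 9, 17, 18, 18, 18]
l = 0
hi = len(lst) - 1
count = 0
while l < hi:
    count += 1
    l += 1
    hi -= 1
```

Iterations until pointers meet (list length 8)
`count` takes the values: 0 → 1 → 2 → 3 → 4

Answer: 4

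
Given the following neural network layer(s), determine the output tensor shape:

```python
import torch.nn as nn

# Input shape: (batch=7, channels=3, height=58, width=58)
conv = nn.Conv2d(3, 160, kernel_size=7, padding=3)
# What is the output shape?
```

Input: (7, 3, 58, 58) -> Output: (7, 160, 58, 58)

Answer: (7, 160, 58, 58)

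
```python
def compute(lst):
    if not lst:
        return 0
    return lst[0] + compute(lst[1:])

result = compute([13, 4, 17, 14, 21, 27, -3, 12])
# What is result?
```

13 + 4 + 17 + 14 + 21 + 27 + (-3) + 12 + 0 = 105

Answer: 105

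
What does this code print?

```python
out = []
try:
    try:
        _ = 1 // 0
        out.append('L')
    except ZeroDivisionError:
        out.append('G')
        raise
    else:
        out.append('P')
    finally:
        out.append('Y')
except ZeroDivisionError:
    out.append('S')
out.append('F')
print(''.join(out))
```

Execution trace: 'G' (inner except ZeroDivisionError) → 'Y' (inner finally) → 'S' (outer except ZeroDivisionError) → 'F' (after the try/except). Output: GYSF

Answer: GYSF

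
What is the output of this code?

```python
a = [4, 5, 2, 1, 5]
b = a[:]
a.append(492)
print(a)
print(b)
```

Key concept: slice [:] creates copy.
Step by step:
`a = [4, 5, 2, 1, 5]` → a = [4, 5, 2, 1, 5]
`b = a[:]` → b = [4, 5, 2, 1, 5]
`a.append(492)` → a = [4, 5, 2, 1, 5, 492]
`print(a)` → prints [4, 5, 2, 1, 5, 492]
`print(b)` → prints [4, 5, 2, 1, 5]

Answer:
[4, 5, 2, 1, 5, 492]
[4, 5, 2, 1, 5]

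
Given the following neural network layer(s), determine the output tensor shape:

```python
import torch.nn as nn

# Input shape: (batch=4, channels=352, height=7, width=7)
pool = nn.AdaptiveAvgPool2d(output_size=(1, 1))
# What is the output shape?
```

Input: (4, 352, 7, 7) -> Output: (4, 352, 1, 1)

Answer: (4, 352, 1, 1)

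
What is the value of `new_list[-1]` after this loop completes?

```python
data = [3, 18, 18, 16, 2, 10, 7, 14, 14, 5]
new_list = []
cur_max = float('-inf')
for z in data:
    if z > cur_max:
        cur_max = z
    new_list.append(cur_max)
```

Running max ends at 18
`new_list` takes the values: [] → [3] → [3, 18] → [3, 18, 18] → [3, 18, 18, 18] → [3, 18, 18, 18, 18] → [3, 18, 18, 18, 18, 18] → [3, 18, 18, 18, 18, 18, 18] → [3, 18, 18, 18, 18, 18, 18, 18] → [3, 18, 18, 18, 18, 18, 18, 18, 18] → [3, 18, 18, 18, 18, 18, 18, 18, 18, 18]
So `new_list[-1]` = 18

Answer: 18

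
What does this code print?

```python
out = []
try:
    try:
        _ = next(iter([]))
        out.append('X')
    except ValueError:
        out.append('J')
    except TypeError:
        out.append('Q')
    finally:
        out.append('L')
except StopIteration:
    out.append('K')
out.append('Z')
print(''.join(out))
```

Execution trace: 'L' (finally) → 'K' (outer except StopIteration) → 'Z' (after the try/except). Output: LKZ

Answer: LKZ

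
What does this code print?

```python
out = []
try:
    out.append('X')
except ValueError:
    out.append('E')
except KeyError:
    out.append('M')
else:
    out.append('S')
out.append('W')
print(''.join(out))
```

Execution trace: 'X' (try body, no exception) → 'S' (else) → 'W' (after the try/except). Output: XSW

Answer: XSW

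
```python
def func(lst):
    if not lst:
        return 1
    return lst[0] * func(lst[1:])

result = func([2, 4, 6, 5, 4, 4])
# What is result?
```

Product over [2, 4, 6, 5, 4, 4] = 2 * 4 * 6 * 5 * 4 * 4 = 3840

Answer: 3840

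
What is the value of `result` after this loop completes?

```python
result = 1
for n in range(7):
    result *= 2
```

2^7 = 128
`result` takes the values: 1 → 2 → 4 → 8 → 16 → 32 → 64 → 128

Answer: 128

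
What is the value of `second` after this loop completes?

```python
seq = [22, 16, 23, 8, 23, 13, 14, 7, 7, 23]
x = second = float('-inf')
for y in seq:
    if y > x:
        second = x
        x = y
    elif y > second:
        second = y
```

Second largest (with repeats) in [22, 16, 23, 8, 23, 13, 14, 7, 7, 23]
`second` takes the values: -inf → 16 → 22 → 23

Answer: 23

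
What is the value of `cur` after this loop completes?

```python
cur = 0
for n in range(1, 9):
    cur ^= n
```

XOR of 1 to 8
`cur` takes the values: 0 → 1 → 3 → 0 → 4 → 1 → 7 → 0 → 8

Answer: 8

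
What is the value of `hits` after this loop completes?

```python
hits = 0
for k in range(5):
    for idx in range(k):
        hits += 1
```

Triangle number: 0+1+2+...+4
`hits` takes the values: 0 → 1 → 2 → 3 → 4 → 5 → 6 → 7 → 8 → 9 → 10

Answer: 10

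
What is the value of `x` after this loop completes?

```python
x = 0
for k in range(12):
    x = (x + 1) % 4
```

Increment mod 4, 12 times = 0
`x` takes the values: 0 → 1 → 2 → 3 → 0 → 1 → 2 → 3 → 0 → 1 → 2 → 3 → 0

Answer: 0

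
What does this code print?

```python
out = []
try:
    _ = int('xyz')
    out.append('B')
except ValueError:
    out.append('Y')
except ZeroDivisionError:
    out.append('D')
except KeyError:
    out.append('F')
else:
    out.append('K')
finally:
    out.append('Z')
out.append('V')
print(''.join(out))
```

Execution trace: 'Y' (except ValueError) → 'Z' (finally) → 'V' (after the try/except). Output: YZV

Answer: YZV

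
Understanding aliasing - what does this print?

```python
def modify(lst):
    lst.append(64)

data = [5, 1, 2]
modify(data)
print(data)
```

Key concept: function modifies passed list.
Step by step:
`data = [5, 1, 2]` → data = [5, 1, 2]
`modify(data)` → data = [5, 1, 2, 64]
`print(data)` → prints [5, 1, 2, 64]

Answer: [5, 1, 2, 64]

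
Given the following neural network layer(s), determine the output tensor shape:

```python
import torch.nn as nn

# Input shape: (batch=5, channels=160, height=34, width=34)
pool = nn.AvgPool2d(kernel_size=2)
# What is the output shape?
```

Input: (5, 160, 34, 34) -> Output: (5, 160, 17, 17)

Answer: (5, 160, 17, 17)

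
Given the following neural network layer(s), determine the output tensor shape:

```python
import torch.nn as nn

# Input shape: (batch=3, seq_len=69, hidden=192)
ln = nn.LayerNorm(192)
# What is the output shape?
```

Input: (3, 69, 192) -> Output: (3, 69, 192)

Answer: (3, 69, 192)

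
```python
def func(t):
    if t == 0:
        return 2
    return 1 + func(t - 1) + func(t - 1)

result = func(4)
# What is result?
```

func(t) = 1 + 2·func(t-1), func(0)=2. Closed form: (2+1)·2^4 - 1 = 47.

Answer: 47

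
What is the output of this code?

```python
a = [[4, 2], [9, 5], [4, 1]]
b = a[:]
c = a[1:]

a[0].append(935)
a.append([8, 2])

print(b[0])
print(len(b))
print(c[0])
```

Key concept: slice with nested mutation.
Step by step:
`a = [[4, 2], [9, 5], [4, 1]]` → a = [[4, 2], [9, 5], [4, 1]]
`b = a[:]` → b = [[4, 2], [9, 5], [4, 1]]
`c = a[1:]` → c = [[9, 5], [4, 1]]
`a[0].append(935)` → a = [[4, 2, 935], [9, 5], [4, 1]]; b = [[4, 2, 935], [9, 5], [4, 1]]
`a.append([8, 2])` → a = [[4, 2, 935], [9, 5], [4, 1], [8, 2]]
`print(b[0])` → prints [4, 2, 935]
`print(len(b))` → prints 3
`print(c[0])` → prints [9, 5]

Answer:
[4, 2, 935]
3
[9, 5]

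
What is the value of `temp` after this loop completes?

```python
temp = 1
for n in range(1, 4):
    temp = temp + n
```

Start at 1, add 1 through 3
`temp` takes the values: 1 → 2 → 4 → 7

Answer: 7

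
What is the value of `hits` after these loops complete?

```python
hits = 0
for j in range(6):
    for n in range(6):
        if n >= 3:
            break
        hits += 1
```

Inner breaks at 3, outer runs 6 times
`hits` takes the values: 0 → 1 → 2 → 3 → 4 → 5 → 6 → 7 → 8 → 9 → 10 → 11 → 12 → 13 → 14 → 15 → 16 → 17 → 18

Answer: 18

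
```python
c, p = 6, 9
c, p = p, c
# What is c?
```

Trace:
`c, p = 6, 9` → c = 6; p = 9
`c, p = p, c` → c = 9; p = 6
So c = 9

Answer: 9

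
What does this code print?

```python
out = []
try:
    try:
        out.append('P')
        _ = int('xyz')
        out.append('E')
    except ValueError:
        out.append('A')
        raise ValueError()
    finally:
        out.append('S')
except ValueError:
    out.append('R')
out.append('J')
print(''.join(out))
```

Execution trace: 'P' (inner try body) → 'A' (inner except ValueError) → 'S' (inner finally) → 'R' (outer except ValueError) → 'J' (after the try/except). Output: PASRJ

Answer: PASRJ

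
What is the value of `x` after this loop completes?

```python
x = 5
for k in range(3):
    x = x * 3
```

Multiply by 3, 3 times: 5 * 3^3 = 135
`x` takes the values: 5 → 15 → 45 → 135

Answer: 135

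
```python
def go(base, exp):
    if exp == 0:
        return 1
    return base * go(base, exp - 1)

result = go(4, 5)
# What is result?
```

go(4, 5) = 4 * 4 * 4 * 4 * 4 = 1024

Answer: 1024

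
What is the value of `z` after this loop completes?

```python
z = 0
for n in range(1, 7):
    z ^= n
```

XOR of 1 to 6
`z` takes the values: 0 → 1 → 3 → 0 → 4 → 1 → 7

Answer: 7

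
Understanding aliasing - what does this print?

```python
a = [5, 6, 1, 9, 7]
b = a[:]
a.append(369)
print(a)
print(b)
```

Key concept: slice [:] creates copy.
Step by step:
`a = [5, 6, 1, 9, 7]` → a = [5, 6, 1, 9, 7]
`b = a[:]` → b = [5, 6, 1, 9, 7]
`a.append(369)` → a = [5, 6, 1, 9, 7, 369]
`print(a)` → prints [5, 6, 1, 9, 7, 369]
`print(b)` → prints [5, 6, 1, 9, 7]

Answer:
[5, 6, 1, 9, 7, 369]
[5, 6, 1, 9, 7]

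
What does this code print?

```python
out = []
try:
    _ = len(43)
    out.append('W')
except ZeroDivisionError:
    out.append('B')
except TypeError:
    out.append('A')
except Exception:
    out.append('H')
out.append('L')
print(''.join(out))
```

Execution trace: 'A' (except TypeError) → 'L' (after the try/except). Output: AL

Answer: AL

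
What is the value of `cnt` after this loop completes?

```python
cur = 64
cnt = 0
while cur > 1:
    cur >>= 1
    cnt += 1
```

Count right shifts until 1
`cnt` takes the values: 0 → 1 → 2 → 3 → 4 → 5 → 6

Answer: 6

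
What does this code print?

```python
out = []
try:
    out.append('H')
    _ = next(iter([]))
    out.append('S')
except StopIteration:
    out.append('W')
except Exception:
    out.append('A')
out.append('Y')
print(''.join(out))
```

Execution trace: 'H' (try body) → 'W' (except StopIteration) → 'Y' (after the try/except). Output: HWY

Answer: HWY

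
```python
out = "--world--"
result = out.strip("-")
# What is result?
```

Trace:
`out = "--world--"` → out = '--world--'
`result = out.strip("-")` → result = 'world'
So result = 'world'

Answer: 'world'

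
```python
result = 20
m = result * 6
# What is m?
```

Trace:
`result = 20` → result = 20
`m = result * 6` → m = 120
So m = 120

Answer: 120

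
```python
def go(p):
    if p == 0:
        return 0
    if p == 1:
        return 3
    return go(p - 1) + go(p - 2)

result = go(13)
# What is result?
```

Build up from base cases: go(0)=0, go(1)=3, go(2)=3, go(3)=6, go(4)=9, go(5)=15, go(6)=24, ..., go(13)=699

Answer: 699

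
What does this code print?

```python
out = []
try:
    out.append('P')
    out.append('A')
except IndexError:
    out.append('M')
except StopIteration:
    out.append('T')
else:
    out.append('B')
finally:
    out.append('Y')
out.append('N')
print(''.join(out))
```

Execution trace: 'P' (try body) → 'A' (try body, no exception) → 'B' (else) → 'Y' (finally) → 'N' (after the try/except). Output: PABYN

Answer: PABYN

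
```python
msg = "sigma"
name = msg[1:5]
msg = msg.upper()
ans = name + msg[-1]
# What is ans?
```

Trace:
`msg = "sigma"` → msg = 'sigma'
`name = msg[1:5]` → name = 'igma'
`msg = msg.upper()` → msg = 'SIGMA'
`ans = name + msg[-1]` → ans = 'igmaA'
So ans = 'igmaA'

Answer: 'igmaA'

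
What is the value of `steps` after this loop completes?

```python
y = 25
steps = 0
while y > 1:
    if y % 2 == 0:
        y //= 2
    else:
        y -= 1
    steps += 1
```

Steps to reduce 25 to 1
`steps` takes the values: 0 → 1 → 2 → 3 → 4 → 5 → 6

Answer: 6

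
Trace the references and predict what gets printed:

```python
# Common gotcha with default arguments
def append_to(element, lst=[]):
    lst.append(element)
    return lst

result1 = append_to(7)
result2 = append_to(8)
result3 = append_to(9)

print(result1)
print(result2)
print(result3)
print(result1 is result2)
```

Key concept: mutable default argument gotcha.
Step by step:
`result1 = append_to(7)` → result1 = [7]
`result2 = append_to(8)` → result1 = [7, 8] (same object as result2); result2 = [7, 8] (same object as result1)
`result3 = append_to(9)` → result1 = [7, 8, 9] (same object as result2, result3); result2 = [7, 8, 9] (same object as result1, result3); result3 = [7, 8, 9] (same object as result1, result2)
`print(result1)` → prints [7, 8, 9]
`print(result2)` → prints [7, 8, 9]
`print(result3)` → prints [7, 8, 9]
`print(result1 is result2)` → prints True

Answer:
[7, 8, 9]
[7, 8, 9]
[7, 8, 9]
True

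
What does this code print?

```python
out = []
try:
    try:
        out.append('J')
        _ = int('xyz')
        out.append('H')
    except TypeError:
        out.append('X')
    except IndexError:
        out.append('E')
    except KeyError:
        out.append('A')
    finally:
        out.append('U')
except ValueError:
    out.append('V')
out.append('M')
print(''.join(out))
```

Execution trace: 'J' (inner try body) → 'U' (inner finally) → 'V' (outer except ValueError) → 'M' (after the try/except). Output: JUVM

Answer: JUVM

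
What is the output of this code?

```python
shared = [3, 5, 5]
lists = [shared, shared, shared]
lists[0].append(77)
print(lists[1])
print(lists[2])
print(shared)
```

Key concept: list of same reference.
Step by step:
`shared = [3, 5, 5]` → shared = [3, 5, 5]
`lists = [shared, shared, shared]` → lists = [[3, 5, 5], [3, 5, 5], [3, 5, 5]]
`lists[0].append(77)` → shared = [3, 5, 5, 77]; lists = [[3, 5, 5, 77], [3, 5, 5, 77], [3, 5, 5, 77]]
`print(lists[1])` → prints [3, 5, 5, 77]
`print(lists[2])` → prints [3, 5, 5, 77]
`print(shared)` → prints [3, 5, 5, 77]

Answer:
[3, 5, 5, 77]
[3, 5, 5, 77]
[3, 5, 5, 77]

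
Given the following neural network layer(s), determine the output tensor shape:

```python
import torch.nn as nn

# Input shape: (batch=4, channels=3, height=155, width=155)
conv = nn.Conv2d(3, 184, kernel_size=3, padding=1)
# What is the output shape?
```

Input: (4, 3, 155, 155) -> Output: (4, 184, 155, 155)

Answer: (4, 184, 155, 155)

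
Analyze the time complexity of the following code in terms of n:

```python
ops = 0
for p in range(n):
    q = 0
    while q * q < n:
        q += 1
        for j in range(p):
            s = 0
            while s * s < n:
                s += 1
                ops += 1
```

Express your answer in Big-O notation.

Each loop level contributes: n × √n × n × √n. Multiplying the contributions gives O(n^3).

Answer: O(n^3)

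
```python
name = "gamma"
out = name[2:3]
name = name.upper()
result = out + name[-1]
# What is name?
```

Trace:
`name = "gamma"` → name = 'gamma'
`out = name[2:3]` → out = 'm'
`name = name.upper()` → name = 'GAMMA'
`result = out + name[-1]` → result = 'mA'
So name = 'GAMMA'

Answer: 'GAMMA'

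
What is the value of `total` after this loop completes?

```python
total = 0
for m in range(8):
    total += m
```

Sum of 0 to 7 = 28
`total` takes the values: 0 → 1 → 3 → 6 → 10 → 15 → 21 → 28

Answer: 28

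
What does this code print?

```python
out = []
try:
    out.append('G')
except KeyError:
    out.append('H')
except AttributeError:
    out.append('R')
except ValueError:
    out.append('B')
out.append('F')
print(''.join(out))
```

Execution trace: 'G' (try body, no exception) → 'F' (after the try/except). Output: GF

Answer: GF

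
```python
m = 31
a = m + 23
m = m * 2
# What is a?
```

Trace:
`m = 31` → m = 31
`a = m + 23` → a = 54
`m = m * 2` → m = 62
So a = 54

Answer: 54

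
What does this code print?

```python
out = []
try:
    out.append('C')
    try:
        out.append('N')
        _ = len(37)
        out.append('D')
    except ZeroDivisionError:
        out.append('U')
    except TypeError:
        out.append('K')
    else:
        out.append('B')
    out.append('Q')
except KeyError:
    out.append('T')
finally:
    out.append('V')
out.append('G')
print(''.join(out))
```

Execution trace: 'C' (try body) → 'N' (inner try body) → 'K' (inner except TypeError) → 'Q' (try body, no exception) → 'V' (finally) → 'G' (after the try/except). Output: CNKQVG

Answer: CNKQVG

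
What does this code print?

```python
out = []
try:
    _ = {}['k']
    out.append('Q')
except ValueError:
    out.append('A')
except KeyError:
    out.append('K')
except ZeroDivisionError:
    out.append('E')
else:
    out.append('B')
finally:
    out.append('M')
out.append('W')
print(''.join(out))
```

Execution trace: 'K' (except KeyError) → 'M' (finally) → 'W' (after the try/except). Output: KMW

Answer: KMW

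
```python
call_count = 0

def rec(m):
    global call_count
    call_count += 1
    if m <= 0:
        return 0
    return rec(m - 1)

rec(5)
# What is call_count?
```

Linear recursion stepping by 1: 6 calls from m=5 down to ≤0.

Answer: 6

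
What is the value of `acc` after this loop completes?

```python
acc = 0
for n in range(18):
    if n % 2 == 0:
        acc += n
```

Sum of even numbers 0 to 17
`acc` takes the values: 0 → 2 → 6 → 12 → 20 → 30 → 42 → 56 → 72

Answer: 72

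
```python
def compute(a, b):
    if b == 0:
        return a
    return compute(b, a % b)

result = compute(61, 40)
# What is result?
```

compute(61, 40) -> compute(40, 21) -> compute(21, 19) -> compute(19, 2) -> compute(2, 1) -> compute(1, 0) -> 1

Answer: 1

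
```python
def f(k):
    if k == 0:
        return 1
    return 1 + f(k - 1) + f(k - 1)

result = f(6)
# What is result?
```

f(k) = 1 + 2·f(k-1), f(0)=1. Closed form: (1+1)·2^6 - 1 = 127.

Answer: 127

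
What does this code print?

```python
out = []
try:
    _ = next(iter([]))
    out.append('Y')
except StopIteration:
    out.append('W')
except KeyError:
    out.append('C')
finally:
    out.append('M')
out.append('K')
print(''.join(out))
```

Execution trace: 'W' (except StopIteration) → 'M' (finally) → 'K' (after the try/except). Output: WMK

Answer: WMK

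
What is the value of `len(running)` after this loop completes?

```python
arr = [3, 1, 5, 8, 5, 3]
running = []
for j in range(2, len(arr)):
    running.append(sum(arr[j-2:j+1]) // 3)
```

Number of 3-element averages
`running` takes the values: [] → [3] → [3, 4] → [3, 4, 6] → [3, 4, 6, 5]
So `len(running)` = 4

Answer: 4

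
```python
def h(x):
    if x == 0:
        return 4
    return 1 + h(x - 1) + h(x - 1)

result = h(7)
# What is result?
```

h(x) = 1 + 2·h(x-1), h(0)=4. Closed form: (4+1)·2^7 - 1 = 639.

Answer: 639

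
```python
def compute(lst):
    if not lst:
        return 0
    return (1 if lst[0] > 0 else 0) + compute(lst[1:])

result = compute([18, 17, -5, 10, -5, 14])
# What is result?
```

Count of positive elements in [18, 17, -5, 10, -5, 14] = 4

Answer: 4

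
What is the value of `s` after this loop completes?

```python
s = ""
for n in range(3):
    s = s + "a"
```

Repeat 'a' 3 times
`s` takes the values: "" → "a" → "aa" → "aaa"

Answer: "aaa"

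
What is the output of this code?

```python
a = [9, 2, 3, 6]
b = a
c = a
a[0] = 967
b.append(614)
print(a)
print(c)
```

Key concept: multiple aliases.
Step by step:
`a = [9, 2, 3, 6]` → a = [9, 2, 3, 6]
`b = a` → b = [9, 2, 3, 6] (same object as a)
`c = a` → c = [9, 2, 3, 6] (same object as a, b)
`a[0] = 967` → a = [967, 2, 3, 6] (same object as b, c); b = [967, 2, 3, 6] (same object as a, c); c = [967, 2, 3, 6] (same object as a, b)
`b.append(614)` → a = [967, 2, 3, 6, 614] (same object as b, c); b = [967, 2, 3, 6, 614] (same object as a, c); c = [967, 2, 3, 6, 614] (same object as a, b)
`print(a)` → prints [967, 2, 3, 6, 614]
`print(c)` → prints [967, 2, 3, 6, 614]

Answer:
[967, 2, 3, 6, 614]
[967, 2, 3, 6, 614]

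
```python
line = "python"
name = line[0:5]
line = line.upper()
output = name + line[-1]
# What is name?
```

Trace:
`line = "python"` → line = 'python'
`name = line[0:5]` → name = 'pytho'
`line = line.upper()` → line = 'PYTHON'
`output = name + line[-1]` → output = 'pythoN'
So name = 'pytho'

Answer: 'pytho'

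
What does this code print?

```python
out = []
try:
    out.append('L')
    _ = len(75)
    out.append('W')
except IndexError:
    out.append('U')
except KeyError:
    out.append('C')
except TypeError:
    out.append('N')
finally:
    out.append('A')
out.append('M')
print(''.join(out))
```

Execution trace: 'L' (try body) → 'N' (except TypeError) → 'A' (finally) → 'M' (after the try/except). Output: LNAM

Answer: LNAM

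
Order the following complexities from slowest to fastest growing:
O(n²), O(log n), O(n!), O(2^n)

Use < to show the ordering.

Ordered by growth rate: O(log n) < O(n²) < O(2^n) < O(n!)

Answer: O(log n) < O(n²) < O(2^n) < O(n!)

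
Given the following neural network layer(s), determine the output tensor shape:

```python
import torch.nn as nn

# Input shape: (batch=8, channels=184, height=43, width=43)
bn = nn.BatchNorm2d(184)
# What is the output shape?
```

Input: (8, 184, 43, 43) -> Output: (8, 184, 43, 43)

Answer: (8, 184, 43, 43)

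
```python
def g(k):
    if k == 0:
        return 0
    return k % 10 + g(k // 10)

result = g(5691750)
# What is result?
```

Sum of digits of 5691750: 0 + 5 + 7 + 1 + 9 + 6 + 5 = 33

Answer: 33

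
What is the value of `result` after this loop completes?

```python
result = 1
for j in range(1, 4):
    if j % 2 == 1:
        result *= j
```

Product of odd numbers 1 to 3
`result` takes the values: 1 → 3

Answer: 3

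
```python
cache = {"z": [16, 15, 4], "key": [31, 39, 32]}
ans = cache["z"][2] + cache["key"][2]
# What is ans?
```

Trace:
`cache = {"z": [16, 15, 4], "key": [31, 39, 32]}` → cache = {'z': [16, 15, 4], 'key': [31, 39, 32]}
`ans = cache["z"][2] + cache["key"][2]` → ans = 36
So ans = 36

Answer: 36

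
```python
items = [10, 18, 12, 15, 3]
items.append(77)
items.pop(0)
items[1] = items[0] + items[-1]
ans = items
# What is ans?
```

Trace:
`items = [10, 18, 12, 15, 3]` → items = [10, 18, 12, 15, 3]
`items.append(77)` → items = [10, 18, 12, 15, 3, 77]
`items.pop(0)` → items = [18, 12, 15, 3, 77]
`items[1] = items[0] + items[-1]` → items = [18, 95, 15, 3, 77]
`ans = items` → ans = [18, 95, 15, 3, 77]
So ans = [18, 95, 15, 3, 77]

Answer: [18, 95, 15, 3, 77]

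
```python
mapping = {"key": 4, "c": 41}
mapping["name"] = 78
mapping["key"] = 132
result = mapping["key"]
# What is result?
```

Trace:
`mapping = {"key": 4, "c": 41}` → mapping = {'key': 4, 'c': 41}
`mapping["name"] = 78` → mapping = {'key': 4, 'c': 41, 'name': 78}
`mapping["key"] = 132` → mapping = {'key': 132, 'c': 41, 'name': 78}
`result = mapping["key"]` → result = 132
So result = 132

Answer: 132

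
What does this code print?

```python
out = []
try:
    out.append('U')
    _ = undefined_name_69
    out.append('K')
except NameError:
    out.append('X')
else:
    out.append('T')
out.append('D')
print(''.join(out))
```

Execution trace: 'U' (try body) → 'X' (except NameError) → 'D' (after the try/except). Output: UXD

Answer: UXD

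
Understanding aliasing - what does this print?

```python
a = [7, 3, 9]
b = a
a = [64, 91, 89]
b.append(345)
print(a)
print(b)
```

Key concept: rebinding vs mutation: a is rebound to a new list, b still points at the original.
Step by step:
`a = [7, 3, 9]` → a = [7, 3, 9]
`b = a` → b = [7, 3, 9] (same object as a)
`a = [64, 91, 89]` → a = [64, 91, 89]
`b.append(345)` → b = [7, 3, 9, 345]
`print(a)` → prints [64, 91, 89]
`print(b)` → prints [7, 3, 9, 345]

Answer:
[64, 91, 89]
[7, 3, 9, 345]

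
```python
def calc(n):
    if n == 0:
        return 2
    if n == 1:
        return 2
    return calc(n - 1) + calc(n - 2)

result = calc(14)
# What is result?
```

Build up from base cases: calc(0)=2, calc(1)=2, calc(2)=4, calc(3)=6, calc(4)=10, calc(5)=16, calc(6)=26, ..., calc(14)=1220

Answer: 1220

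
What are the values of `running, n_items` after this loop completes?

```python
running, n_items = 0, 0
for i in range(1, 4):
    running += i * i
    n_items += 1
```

Sum of squares and count
`running, n_items` takes the values: (0, 0) → (1, 0) → (1, 1) → (5, 1) → (5, 2) → (14, 2) → (14, 3)

Answer: 14, 3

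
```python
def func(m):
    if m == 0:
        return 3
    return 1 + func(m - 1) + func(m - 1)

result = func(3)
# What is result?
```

func(m) = 1 + 2·func(m-1), func(0)=3. Closed form: (3+1)·2^3 - 1 = 31.

Answer: 31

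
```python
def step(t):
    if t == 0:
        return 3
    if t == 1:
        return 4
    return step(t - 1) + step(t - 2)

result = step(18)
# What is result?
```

Build up from base cases: step(0)=3, step(1)=4, step(2)=7, step(3)=11, step(4)=18, step(5)=29, step(6)=47, ..., step(18)=15127

Answer: 15127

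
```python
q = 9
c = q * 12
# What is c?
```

Trace:
`q = 9` → q = 9
`c = q * 12` → c = 108
So c = 108

Answer: 108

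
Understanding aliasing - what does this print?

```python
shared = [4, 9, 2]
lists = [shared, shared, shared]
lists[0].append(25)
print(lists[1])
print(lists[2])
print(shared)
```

Key concept: list of same reference.
Step by step:
`shared = [4, 9, 2]` → shared = [4, 9, 2]
`lists = [shared, shared, shared]` → lists = [[4, 9, 2], [4, 9, 2], [4, 9, 2]]
`lists[0].append(25)` → shared = [4, 9, 2, 25]; lists = [[4, 9, 2, 25], [4, 9, 2, 25], [4, 9, 2, 25]]
`print(lists[1])` → prints [4, 9, 2, 25]
`print(lists[2])` → prints [4, 9, 2, 25]
`print(shared)` → prints [4, 9, 2, 25]

Answer:
[4, 9, 2, 25]
[4, 9, 2, 25]
[4, 9, 2, 25]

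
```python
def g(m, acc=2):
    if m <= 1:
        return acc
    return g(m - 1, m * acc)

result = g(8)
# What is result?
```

Accumulator trace (n, acc): (8, 2) -> (7, 16) -> (6, 112) -> (5, 672) -> (4, 3360) -> (3, 13440) -> (2, 40320) -> (1, 80640) -> return 80640

Answer: 80640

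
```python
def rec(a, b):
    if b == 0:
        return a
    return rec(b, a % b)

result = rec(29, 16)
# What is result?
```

rec(29, 16) -> rec(16, 13) -> rec(13, 3) -> rec(3, 1) -> rec(1, 0) -> 1

Answer: 1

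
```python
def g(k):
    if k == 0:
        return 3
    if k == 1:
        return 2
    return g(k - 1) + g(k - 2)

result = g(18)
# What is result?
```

Build up from base cases: g(0)=3, g(1)=2, g(2)=5, g(3)=7, g(4)=12, g(5)=19, g(6)=31, ..., g(18)=9959

Answer: 9959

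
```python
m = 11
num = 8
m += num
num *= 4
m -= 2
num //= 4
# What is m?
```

Trace:
`m = 11` → m = 11
`num = 8` → num = 8
`m += num` → m = 19
`num *= 4` → num = 32
`m -= 2` → m = 17
`num //= 4` → num = 8
So m = 17

Answer: 17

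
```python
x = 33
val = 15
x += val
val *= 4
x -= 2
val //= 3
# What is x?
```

Trace:
`x = 33` → x = 33
`val = 15` → val = 15
`x += val` → x = 48
`val *= 4` → val = 60
`x -= 2` → x = 46
`val //= 3` → val = 20
So x = 46

Answer: 46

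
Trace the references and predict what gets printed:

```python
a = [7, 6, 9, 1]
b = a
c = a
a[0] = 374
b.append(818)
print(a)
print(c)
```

Key concept: multiple aliases.
Step by step:
`a = [7, 6, 9, 1]` → a = [7, 6, 9, 1]
`b = a` → b = [7, 6, 9, 1] (same object as a)
`c = a` → c = [7, 6, 9, 1] (same object as a, b)
`a[0] = 374` → a = [374, 6, 9, 1] (same object as b, c); b = [374, 6, 9, 1] (same object as a, c); c = [374, 6, 9, 1] (same object as a, b)
`b.append(818)` → a = [374, 6, 9, 1, 818] (same object as b, c); b = [374, 6, 9, 1, 818] (same object as a, c); c = [374, 6, 9, 1, 818] (same object as a, b)
`print(a)` → prints [374, 6, 9, 1, 818]
`print(c)` → prints [374, 6, 9, 1, 818]

Answer:
[374, 6, 9, 1, 818]
[374, 6, 9, 1, 818]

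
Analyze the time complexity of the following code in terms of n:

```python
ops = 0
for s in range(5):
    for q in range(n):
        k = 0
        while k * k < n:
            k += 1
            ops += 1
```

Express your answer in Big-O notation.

Each loop level contributes: 1 × n × √n. Multiplying the contributions gives O(n√n).

Answer: O(n√n)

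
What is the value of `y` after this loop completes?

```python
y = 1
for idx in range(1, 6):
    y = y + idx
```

Start at 1, add 1 through 5
`y` takes the values: 1 → 2 → 4 → 7 → 11 → 16

Answer: 16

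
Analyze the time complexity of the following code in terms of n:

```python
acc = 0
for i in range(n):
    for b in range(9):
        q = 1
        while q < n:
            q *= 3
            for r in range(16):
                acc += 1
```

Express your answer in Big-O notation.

Each loop level contributes: n × 1 × log n × 1. Multiplying the contributions gives O(n log n).

Answer: O(n log n)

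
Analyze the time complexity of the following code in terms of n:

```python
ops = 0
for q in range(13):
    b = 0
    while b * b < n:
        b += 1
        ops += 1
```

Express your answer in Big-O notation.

Each loop level contributes: 1 × √n. Multiplying the contributions gives O(√n).

Answer: O(√n)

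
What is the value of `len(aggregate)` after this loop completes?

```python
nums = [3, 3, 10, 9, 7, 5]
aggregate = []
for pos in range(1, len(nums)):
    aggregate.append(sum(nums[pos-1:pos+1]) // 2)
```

Number of 2-element averages
`aggregate` takes the values: [] → [3] → [3, 6] → [3, 6, 9] → [3, 6, 9, 8] → [3, 6, 9, 8, 6]
So `len(aggregate)` = 5

Answer: 5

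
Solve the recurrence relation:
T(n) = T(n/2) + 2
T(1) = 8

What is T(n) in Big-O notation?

Each step divides n by 2 and adds 2. After log_2(n) steps we reach T(1)=8. So T(n) = 2·log_2(n) + 8 = O(log n).

Answer: O(log n)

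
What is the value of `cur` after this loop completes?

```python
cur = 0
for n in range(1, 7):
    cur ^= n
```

XOR of 1 to 6
`cur` takes the values: 0 → 1 → 3 → 0 → 4 → 1 → 7

Answer: 7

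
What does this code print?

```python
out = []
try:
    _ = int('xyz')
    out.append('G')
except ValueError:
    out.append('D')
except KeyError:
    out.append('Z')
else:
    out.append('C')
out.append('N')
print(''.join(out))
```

Execution trace: 'D' (except ValueError) → 'N' (after the try/except). Output: DN

Answer: DN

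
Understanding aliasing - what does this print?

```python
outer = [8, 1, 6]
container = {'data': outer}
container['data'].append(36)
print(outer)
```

Key concept: dict holds reference to list.
Step by step:
`outer = [8, 1, 6]` → outer = [8, 1, 6]
`container = {'data': outer}` → container = {'data': [8, 1, 6]}
`container['data'].append(36)` → outer = [8, 1, 6, 36]; container = {'data': [8, 1, 6, 36]}
`print(outer)` → prints [8, 1, 6, 36]

Answer: [8, 1, 6, 36]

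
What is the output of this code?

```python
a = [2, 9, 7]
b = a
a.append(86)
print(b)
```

Key concept: basic list aliasing.
Step by step:
`a = [2, 9, 7]` → a = [2, 9, 7]
`b = a` → b = [2, 9, 7] (same object as a)
`a.append(86)` → a = [2, 9, 7, 86] (same object as b); b = [2, 9, 7, 86] (same object as a)
`print(b)` → prints [2, 9, 7, 86]

Answer: [2, 9, 7, 86]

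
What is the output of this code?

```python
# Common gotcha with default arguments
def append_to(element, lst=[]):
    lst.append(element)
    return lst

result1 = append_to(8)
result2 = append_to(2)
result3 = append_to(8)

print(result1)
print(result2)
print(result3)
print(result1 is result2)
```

Key concept: mutable default argument gotcha.
Step by step:
`result1 = append_to(8)` → result1 = [8]
`result2 = append_to(2)` → result1 = [8, 2] (same object as result2); result2 = [8, 2] (same object as result1)
`result3 = append_to(8)` → result1 = [8, 2, 8] (same object as result2, result3); result2 = [8, 2, 8] (same object as result1, result3); result3 = [8, 2, 8] (same object as result1, result2)
`print(result1)` → prints [8, 2, 8]
`print(result2)` → prints [8, 2, 8]
`print(result3)` → prints [8, 2, 8]
`print(result1 is result2)` → prints True

Answer:
[8, 2, 8]
[8, 2, 8]
[8, 2, 8]
True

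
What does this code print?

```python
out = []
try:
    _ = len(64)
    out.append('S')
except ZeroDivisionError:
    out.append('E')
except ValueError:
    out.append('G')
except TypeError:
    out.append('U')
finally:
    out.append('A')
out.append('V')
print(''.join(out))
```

Execution trace: 'U' (except TypeError) → 'A' (finally) → 'V' (after the try/except). Output: UAV

Answer: UAV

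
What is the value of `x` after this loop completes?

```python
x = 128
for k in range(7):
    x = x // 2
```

Halve 7 times: 128 // 2^7 = 1
`x` takes the values: 128 → 64 → 32 → 16 → 8 → 4 → 2 → 1

Answer: 1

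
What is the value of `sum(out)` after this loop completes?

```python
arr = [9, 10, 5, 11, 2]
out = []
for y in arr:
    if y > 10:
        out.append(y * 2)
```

Sum of doubled values > 10
`out` takes the values: [] → [22]
So `sum(out)` = 22

Answer: 22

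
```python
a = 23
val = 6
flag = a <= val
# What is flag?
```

Trace:
`a = 23` → a = 23
`val = 6` → val = 6
`flag = a <= val` → flag = False
So flag = False

Answer: False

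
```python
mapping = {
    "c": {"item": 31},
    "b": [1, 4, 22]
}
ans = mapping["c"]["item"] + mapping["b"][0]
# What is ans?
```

Trace:
`mapping = { ...` → mapping = {'c': {'item': 31}, 'b': [1, 4, 22]}
`ans = mapping["c"]["item"] + mapping["b"][0]` → ans = 32
So ans = 32

Answer: 32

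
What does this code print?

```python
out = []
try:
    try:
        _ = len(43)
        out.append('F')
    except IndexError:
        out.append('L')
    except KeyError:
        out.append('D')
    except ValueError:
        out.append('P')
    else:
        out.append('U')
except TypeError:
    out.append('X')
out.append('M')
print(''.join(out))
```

Execution trace: 'X' (outer except TypeError) → 'M' (after the try/except). Output: XM

Answer: XM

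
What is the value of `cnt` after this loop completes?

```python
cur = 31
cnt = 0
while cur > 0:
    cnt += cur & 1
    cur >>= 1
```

Count set bits in 31 (binary: 0b11111)
`cnt` takes the values: 0 → 1 → 2 → 3 → 4 → 5

Answer: 5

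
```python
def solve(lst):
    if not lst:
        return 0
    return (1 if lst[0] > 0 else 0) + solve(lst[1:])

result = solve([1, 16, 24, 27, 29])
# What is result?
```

Count of positive elements in [1, 16, 24, 27, 29] = 5

Answer: 5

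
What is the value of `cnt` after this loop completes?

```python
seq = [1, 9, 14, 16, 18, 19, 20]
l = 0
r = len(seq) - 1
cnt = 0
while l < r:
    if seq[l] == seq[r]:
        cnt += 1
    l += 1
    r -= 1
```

Count matching pairs from ends
`cnt` takes the values: 0

Answer: 0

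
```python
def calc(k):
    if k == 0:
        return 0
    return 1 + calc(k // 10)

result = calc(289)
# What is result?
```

Count of digits of 289: 3

Answer: 3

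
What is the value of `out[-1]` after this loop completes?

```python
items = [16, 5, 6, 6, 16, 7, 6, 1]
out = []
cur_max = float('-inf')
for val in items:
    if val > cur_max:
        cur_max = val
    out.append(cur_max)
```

Running max ends at 16
`out` takes the values: [] → [16] → [16, 16] → [16, 16, 16] → [16, 16, 16, 16] → [16, 16, 16, 16, 16] → [16, 16, 16, 16, 16, 16] → [16, 16, 16, 16, 16, 16, 16] → [16, 16, 16, 16, 16, 16, 16, 16]
So `out[-1]` = 16

Answer: 16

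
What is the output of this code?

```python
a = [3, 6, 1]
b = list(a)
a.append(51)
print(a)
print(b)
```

Key concept: list() constructor creates copy.
Step by step:
`a = [3, 6, 1]` → a = [3, 6, 1]
`b = list(a)` → b = [3, 6, 1]
`a.append(51)` → a = [3, 6, 1, 51]
`print(a)` → prints [3, 6, 1, 51]
`print(b)` → prints [3, 6, 1]

Answer:
[3, 6, 1, 51]
[3, 6, 1]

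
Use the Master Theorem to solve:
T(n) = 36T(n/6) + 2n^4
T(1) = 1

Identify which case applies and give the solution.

a=36, b=6, f(n)=2n^4. log_6(36) = 2. Since c=4 > 2 and the regularity condition holds (36(n/6)^4 = (36/6^4)n^4 with 36/6^4 < 1), Case 3 applies: T(n) = Θ(f(n)) = O(n^4).

Answer: O(n^4) - Case 3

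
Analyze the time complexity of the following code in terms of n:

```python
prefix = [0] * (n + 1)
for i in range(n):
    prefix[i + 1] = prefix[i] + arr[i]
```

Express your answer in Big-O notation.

This is Prefix sum computation. Time complexity: O(n).

Answer: O(n)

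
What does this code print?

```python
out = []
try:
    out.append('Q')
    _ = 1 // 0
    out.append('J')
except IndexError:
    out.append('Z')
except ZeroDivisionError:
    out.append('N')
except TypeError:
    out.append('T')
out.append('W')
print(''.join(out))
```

Execution trace: 'Q' (try body) → 'N' (except ZeroDivisionError) → 'W' (after the try/except). Output: QNW

Answer: QNW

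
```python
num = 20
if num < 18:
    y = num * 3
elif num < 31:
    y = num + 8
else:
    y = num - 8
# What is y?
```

Trace:
`num = 20` → num = 20
`if num < 18: ...` → num < 18 is False, num < 31 is True → y = 28
So y = 28

Answer: 28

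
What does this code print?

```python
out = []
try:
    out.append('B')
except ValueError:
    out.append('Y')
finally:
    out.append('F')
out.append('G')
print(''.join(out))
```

Execution trace: 'B' (try body, no exception) → 'F' (finally) → 'G' (after the try/except). Output: BFG

Answer: BFG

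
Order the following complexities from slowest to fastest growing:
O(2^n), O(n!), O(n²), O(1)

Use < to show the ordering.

Ordered by growth rate: O(1) < O(n²) < O(2^n) < O(n!)

Answer: O(1) < O(n²) < O(2^n) < O(n!)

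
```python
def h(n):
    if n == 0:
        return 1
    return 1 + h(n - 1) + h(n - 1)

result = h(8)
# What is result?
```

h(n) = 1 + 2·h(n-1), h(0)=1. Closed form: (1+1)·2^8 - 1 = 511.

Answer: 511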